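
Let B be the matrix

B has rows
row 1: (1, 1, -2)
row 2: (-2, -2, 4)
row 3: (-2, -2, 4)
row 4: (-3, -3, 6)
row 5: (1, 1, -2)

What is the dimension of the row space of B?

Row reduce to echelon form.
R2 ← R2 + (2)·R1: [0, 0, 0]
R3 ← R3 + (2)·R1: [0, 0, 0]
R4 ← R4 + (3)·R1: [0, 0, 0]
R5 ← R5 − R1: [0, 0, 0]
Echelon form has 1 nonzero row, so rank(B) = 1.
The row space has dimension equal to the rank: 1.

1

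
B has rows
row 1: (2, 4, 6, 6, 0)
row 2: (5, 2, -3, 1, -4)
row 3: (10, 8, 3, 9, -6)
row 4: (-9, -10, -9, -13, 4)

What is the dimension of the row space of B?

Row reduce to echelon form.
R2 ← R2 − (5/2)·R1: [0, -8, -18, -14, -4]
R3 ← R3 − (5)·R1: [0, -12, -27, -21, -6]
R4 ← R4 + (9/2)·R1: [0, 8, 18, 14, 4]
R3 ← R3 − (3/2)·R2: [0, 0, 0, 0, 0]
R4 ← R4 + R2: [0, 0, 0, 0, 0]
Echelon form has 2 nonzero rows, so rank(B) = 2.
The row space has dimension equal to the rank: 2.

2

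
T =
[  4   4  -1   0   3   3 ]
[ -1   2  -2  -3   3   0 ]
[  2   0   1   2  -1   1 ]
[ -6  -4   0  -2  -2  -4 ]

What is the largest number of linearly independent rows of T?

2

Row reduce to echelon form.
R2 ← R2 + (1/4)·R1: [0, 3, -9/4, -3, 15/4, 3/4]
R3 ← R3 − (1/2)·R1: [0, -2, 3/2, 2, -5/2, -1/2]
R4 ← R4 + (3/2)·R1: [0, 2, -3/2, -2, 5/2, 1/2]
R3 ← R3 + (2/3)·R2: [0, 0, 0, 0, 0, 0]
R4 ← R4 − (2/3)·R2: [0, 0, 0, 0, 0, 0]
Echelon form has 2 nonzero rows, so rank(T) = 2.
The rank gives the maximum number of linearly independent rows: 2.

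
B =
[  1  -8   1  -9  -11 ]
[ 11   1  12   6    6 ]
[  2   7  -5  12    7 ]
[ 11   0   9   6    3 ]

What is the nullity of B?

Row reduce to echelon form.
R2 ← R2 − (11)·R1: [0, 89, 1, 105, 127]
R3 ← R3 − (2)·R1: [0, 23, -7, 30, 29]
R4 ← R4 − (11)·R1: [0, 88, -2, 105, 124]
R3 ← R3 − (23/89)·R2: [0, 0, -646/89, 255/89, -340/89]
R4 ← R4 − (88/89)·R2: [0, 0, -266/89, 105/89, -140/89]
R4 ← R4 − (7/17)·R3: [0, 0, 0, 0, 0]
3 nonzero rows, so rank(B) = 3.
B has 5 columns; by rank–nullity, nullity = 5 − 3 = 2.

2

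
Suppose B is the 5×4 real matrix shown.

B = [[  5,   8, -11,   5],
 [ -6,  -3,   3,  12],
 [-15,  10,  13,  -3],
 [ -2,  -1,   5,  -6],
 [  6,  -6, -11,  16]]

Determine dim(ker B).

Row reduce to echelon form.
R2 ← R2 + (6/5)·R1: [0, 33/5, -51/5, 18]
R3 ← R3 + (3)·R1: [0, 34, -20, 12]
R4 ← R4 + (2/5)·R1: [0, 11/5, 3/5, -4]
R5 ← R5 − (6/5)·R1: [0, -78/5, 11/5, 10]
R3 ← R3 − (170/33)·R2: [0, 0, 358/11, -888/11]
R4 ← R4 − (1/3)·R2: [0, 0, 4, -10]
R5 ← R5 + (26/11)·R2: [0, 0, -241/11, 578/11]
R4 ← R4 − (22/179)·R3: [0, 0, 0, -14/179]
R5 ← R5 + (241/358)·R3: [0, 0, 0, -322/179]
R5 ← R5 − (23)·R4: [0, 0, 0, 0]
4 nonzero rows, so rank(B) = 4.
B has 4 columns; by rank–nullity, nullity = 4 − 4 = 0.

0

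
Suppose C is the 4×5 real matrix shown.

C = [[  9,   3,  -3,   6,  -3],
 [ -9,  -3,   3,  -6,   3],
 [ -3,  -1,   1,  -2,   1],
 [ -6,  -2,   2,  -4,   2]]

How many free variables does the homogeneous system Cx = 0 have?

4

Row reduce to echelon form.
R2 ← R2 + R1: [0, 0, 0, 0, 0]
R3 ← R3 + (1/3)·R1: [0, 0, 0, 0, 0]
R4 ← R4 + (2/3)·R1: [0, 0, 0, 0, 0]
1 nonzero row, so rank(C) = 1.
C has 5 columns; by rank–nullity, nullity = 5 − 1 = 4.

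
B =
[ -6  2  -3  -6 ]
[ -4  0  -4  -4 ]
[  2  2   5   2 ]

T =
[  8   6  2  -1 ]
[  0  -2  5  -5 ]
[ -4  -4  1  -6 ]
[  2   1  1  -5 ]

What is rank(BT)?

2

First compute BT:
[[-48, -34, -11,  44],
 [-24, -12, -16,  48],
 [  0, -10,  21, -52]]
Now row reduce the product.
R2 ← R2 − (1/2)·R1: [0, 5, -21/2, 26]
R3 ← R3 + (2)·R2: [0, 0, 0, 0]
2 nonzero rows, so rank(BT) = 2.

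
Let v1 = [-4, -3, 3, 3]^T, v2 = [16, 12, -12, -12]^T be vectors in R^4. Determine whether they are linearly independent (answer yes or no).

Form the matrix with these vectors as rows and row reduce.
R2 ← R2 + (4)·R1: [0, 0, 0, 0]
1 nonzero row, so the 2 vectors span a space of dimension 1.
Since 1 < 2, the vectors are linearly dependent.

no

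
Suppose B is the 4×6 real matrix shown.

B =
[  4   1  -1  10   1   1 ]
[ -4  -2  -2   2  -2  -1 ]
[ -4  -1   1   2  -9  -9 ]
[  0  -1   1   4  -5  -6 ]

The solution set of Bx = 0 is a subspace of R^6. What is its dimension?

2

Row reduce to echelon form.
R2 ← R2 + R1: [0, -1, -3, 12, -1, 0]
R3 ← R3 + R1: [0, 0, 0, 12, -8, -8]
R4 ← R4 − R2: [0, 0, 4, -8, -4, -6]
Swap R3 ↔ R4
4 nonzero rows, so rank(B) = 4.
B has 6 columns; by rank–nullity, nullity = 6 − 4 = 2.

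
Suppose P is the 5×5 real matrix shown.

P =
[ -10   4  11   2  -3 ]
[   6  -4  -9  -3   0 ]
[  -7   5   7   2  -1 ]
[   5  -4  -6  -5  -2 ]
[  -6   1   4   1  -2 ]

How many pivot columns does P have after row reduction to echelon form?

Row reduce to echelon form.
R2 ← R2 + (3/5)·R1: [0, -8/5, -12/5, -9/5, -9/5]
R3 ← R3 − (7/10)·R1: [0, 11/5, -7/10, 3/5, 11/10]
R4 ← R4 + (1/2)·R1: [0, -2, -1/2, -4, -7/2]
R5 ← R5 − (3/5)·R1: [0, -7/5, -13/5, -1/5, -1/5]
R3 ← R3 + (11/8)·R2: [0, 0, -4, -15/8, -11/8]
R4 ← R4 − (5/4)·R2: [0, 0, 5/2, -7/4, -5/4]
R5 ← R5 − (7/8)·R2: [0, 0, -1/2, 11/8, 11/8]
R4 ← R4 + (5/8)·R3: [0, 0, 0, -187/64, -135/64]
R5 ← R5 − (1/8)·R3: [0, 0, 0, 103/64, 99/64]
R5 ← R5 + (103/187)·R4: [0, 0, 0, 0, 72/187]
Echelon form has 5 nonzero rows, so rank(P) = 5.
Each nonzero row contributes one pivot column: 5 pivot columns.

5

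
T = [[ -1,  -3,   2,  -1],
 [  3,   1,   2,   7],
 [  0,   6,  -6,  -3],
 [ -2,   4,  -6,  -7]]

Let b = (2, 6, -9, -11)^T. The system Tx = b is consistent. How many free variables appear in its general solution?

2

Row reduce the augmented matrix [T | b].
R2 ← R2 + (3)·R1: [0, -8, 8, 4, 12]
R4 ← R4 − (2)·R1: [0, 10, -10, -5, -15]
R3 ← R3 + (3/4)·R2: [0, 0, 0, 0, 0]
R4 ← R4 + (5/4)·R2: [0, 0, 0, 0, 0]
The echelon form has 2 nonzero rows, and every pivot lies in the first 4 columns, so rank(T) = rank([T|b]) = 2.
The system is consistent.
Free variables = (unknowns) − (rank) = 4 − 2 = 2.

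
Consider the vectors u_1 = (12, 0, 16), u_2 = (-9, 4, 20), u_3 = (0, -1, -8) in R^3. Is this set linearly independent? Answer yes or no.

Form the matrix with these vectors as rows and row reduce.
R2 ← R2 + (3/4)·R1: [0, 4, 32]
R3 ← R3 + (1/4)·R2: [0, 0, 0]
2 nonzero rows, so the 3 vectors span a space of dimension 2.
Since 2 < 3, the vectors are linearly dependent.

no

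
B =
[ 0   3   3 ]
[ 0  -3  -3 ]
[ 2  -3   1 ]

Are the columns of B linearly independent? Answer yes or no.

no

Row reduce B to echelon form.
Swap R1 ↔ R3
R3 ← R3 + R2: [0, 0, 0]
2 pivots among 3 columns.
Only 2 < 3 pivot columns, so the columns are linearly dependent.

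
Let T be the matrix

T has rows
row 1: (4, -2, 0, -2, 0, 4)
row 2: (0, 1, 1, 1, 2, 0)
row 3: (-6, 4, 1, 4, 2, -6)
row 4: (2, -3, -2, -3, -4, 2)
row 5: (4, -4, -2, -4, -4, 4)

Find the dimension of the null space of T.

Row reduce to echelon form.
R3 ← R3 + (3/2)·R1: [0, 1, 1, 1, 2, 0]
R4 ← R4 − (1/2)·R1: [0, -2, -2, -2, -4, 0]
R5 ← R5 − R1: [0, -2, -2, -2, -4, 0]
R3 ← R3 − R2: [0, 0, 0, 0, 0, 0]
R4 ← R4 + (2)·R2: [0, 0, 0, 0, 0, 0]
R5 ← R5 + (2)·R2: [0, 0, 0, 0, 0, 0]
2 nonzero rows, so rank(T) = 2.
T has 6 columns; by rank–nullity, nullity = 6 − 2 = 4.

4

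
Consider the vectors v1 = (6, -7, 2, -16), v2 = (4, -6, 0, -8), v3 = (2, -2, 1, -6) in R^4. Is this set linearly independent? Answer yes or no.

no

Form the matrix with these vectors as rows and row reduce.
R2 ← R2 − (2/3)·R1: [0, -4/3, -4/3, 8/3]
R3 ← R3 − (1/3)·R1: [0, 1/3, 1/3, -2/3]
R3 ← R3 + (1/4)·R2: [0, 0, 0, 0]
2 nonzero rows, so the 3 vectors span a space of dimension 2.
Since 2 < 3, the vectors are linearly dependent.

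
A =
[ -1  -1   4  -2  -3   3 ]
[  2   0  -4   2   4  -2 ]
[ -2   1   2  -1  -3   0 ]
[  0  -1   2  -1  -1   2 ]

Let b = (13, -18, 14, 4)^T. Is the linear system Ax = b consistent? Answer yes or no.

yes

Row reduce the augmented matrix [A | b].
R2 ← R2 + (2)·R1: [0, -2, 4, -2, -2, 4, 8]
R3 ← R3 − (2)·R1: [0, 3, -6, 3, 3, -6, -12]
R3 ← R3 + (3/2)·R2: [0, 0, 0, 0, 0, 0, 0]
R4 ← R4 − (1/2)·R2: [0, 0, 0, 0, 0, 0, 0]
The echelon form has 2 nonzero rows, and every pivot lies in the first 6 columns, so rank(A) = rank([A|b]) = 2.
The system is consistent.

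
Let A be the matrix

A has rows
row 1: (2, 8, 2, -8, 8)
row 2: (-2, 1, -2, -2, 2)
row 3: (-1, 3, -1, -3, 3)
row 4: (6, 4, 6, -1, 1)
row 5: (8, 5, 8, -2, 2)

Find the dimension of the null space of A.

2

Row reduce to echelon form.
R2 ← R2 + R1: [0, 9, 0, -10, 10]
R3 ← R3 + (1/2)·R1: [0, 7, 0, -7, 7]
R4 ← R4 − (3)·R1: [0, -20, 0, 23, -23]
R5 ← R5 − (4)·R1: [0, -27, 0, 30, -30]
R3 ← R3 − (7/9)·R2: [0, 0, 0, 7/9, -7/9]
R4 ← R4 + (20/9)·R2: [0, 0, 0, 7/9, -7/9]
R5 ← R5 + (3)·R2: [0, 0, 0, 0, 0]
R4 ← R4 − R3: [0, 0, 0, 0, 0]
3 nonzero rows, so rank(A) = 3.
A has 5 columns; by rank–nullity, nullity = 5 − 3 = 2.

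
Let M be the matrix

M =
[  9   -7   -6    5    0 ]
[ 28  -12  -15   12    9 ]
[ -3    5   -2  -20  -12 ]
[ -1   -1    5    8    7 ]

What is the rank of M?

Row reduce to echelon form.
R2 ← R2 − (28/9)·R1: [0, 88/9, 11/3, -32/9, 9]
R3 ← R3 + (1/3)·R1: [0, 8/3, -4, -55/3, -12]
R4 ← R4 + (1/9)·R1: [0, -16/9, 13/3, 77/9, 7]
R3 ← R3 − (3/11)·R2: [0, 0, -5, -191/11, -159/11]
R4 ← R4 + (2/11)·R2: [0, 0, 5, 87/11, 95/11]
R4 ← R4 + R3: [0, 0, 0, -104/11, -64/11]
Echelon form has 4 nonzero rows, so rank(M) = 4.

4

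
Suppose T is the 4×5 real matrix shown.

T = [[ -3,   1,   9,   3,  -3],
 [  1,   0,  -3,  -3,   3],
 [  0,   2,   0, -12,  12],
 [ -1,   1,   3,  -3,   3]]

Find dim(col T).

Row reduce to echelon form.
R2 ← R2 + (1/3)·R1: [0, 1/3, 0, -2, 2]
R4 ← R4 − (1/3)·R1: [0, 2/3, 0, -4, 4]
R3 ← R3 − (6)·R2: [0, 0, 0, 0, 0]
R4 ← R4 − (2)·R2: [0, 0, 0, 0, 0]
Echelon form has 2 nonzero rows, so rank(T) = 2.
The column space has dimension equal to the rank: 2.

2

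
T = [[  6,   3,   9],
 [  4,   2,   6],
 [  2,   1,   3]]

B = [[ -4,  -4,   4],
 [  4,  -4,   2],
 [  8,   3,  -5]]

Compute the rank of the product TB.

First compute TB:
[[ 60,  -9, -15],
 [ 40,  -6, -10],
 [ 20,  -3,  -5]]
Now row reduce the product.
R2 ← R2 − (2/3)·R1: [0, 0, 0]
R3 ← R3 − (1/3)·R1: [0, 0, 0]
1 nonzero row, so rank(TB) = 1.

1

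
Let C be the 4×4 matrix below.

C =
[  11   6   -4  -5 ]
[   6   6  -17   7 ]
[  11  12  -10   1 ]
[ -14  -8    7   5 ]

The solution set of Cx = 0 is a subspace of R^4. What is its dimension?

0

Row reduce to echelon form.
R2 ← R2 − (6/11)·R1: [0, 30/11, -163/11, 107/11]
R3 ← R3 − R1: [0, 6, -6, 6]
R4 ← R4 + (14/11)·R1: [0, -4/11, 21/11, -15/11]
R3 ← R3 − (11/5)·R2: [0, 0, 133/5, -77/5]
R4 ← R4 + (2/15)·R2: [0, 0, -1/15, -1/15]
R4 ← R4 + (1/399)·R3: [0, 0, 0, -2/19]
4 nonzero rows, so rank(C) = 4.
C has 4 columns; by rank–nullity, nullity = 4 − 4 = 0.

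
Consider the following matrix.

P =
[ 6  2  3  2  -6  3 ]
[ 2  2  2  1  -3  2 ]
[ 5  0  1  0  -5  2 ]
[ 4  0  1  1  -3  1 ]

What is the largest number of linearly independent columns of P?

Row reduce to echelon form.
R2 ← R2 − (1/3)·R1: [0, 4/3, 1, 1/3, -1, 1]
R3 ← R3 − (5/6)·R1: [0, -5/3, -3/2, -5/3, 0, -1/2]
R4 ← R4 − (2/3)·R1: [0, -4/3, -1, -1/3, 1, -1]
R3 ← R3 + (5/4)·R2: [0, 0, -1/4, -5/4, -5/4, 3/4]
R4 ← R4 + R2: [0, 0, 0, 0, 0, 0]
Echelon form has 3 nonzero rows, so rank(P) = 3.
The rank gives the maximum number of linearly independent columns: 3.

3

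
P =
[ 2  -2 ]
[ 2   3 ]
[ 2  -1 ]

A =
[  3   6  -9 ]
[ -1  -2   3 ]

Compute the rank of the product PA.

First compute PA:
[[  8,  16, -24],
 [  3,   6,  -9],
 [  7,  14, -21]]
Now row reduce the product.
R2 ← R2 − (3/8)·R1: [0, 0, 0]
R3 ← R3 − (7/8)·R1: [0, 0, 0]
1 nonzero row, so rank(PA) = 1.

1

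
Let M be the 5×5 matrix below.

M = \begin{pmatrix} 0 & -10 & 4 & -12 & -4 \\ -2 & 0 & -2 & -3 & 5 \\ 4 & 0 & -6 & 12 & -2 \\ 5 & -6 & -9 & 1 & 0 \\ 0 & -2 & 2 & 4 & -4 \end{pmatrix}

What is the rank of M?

Row reduce to echelon form.
Swap R1 ↔ R2
R3 ← R3 + (2)·R1: [0, 0, -10, 6, 8]
R4 ← R4 + (5/2)·R1: [0, -6, -14, -13/2, 25/2]
R4 ← R4 − (3/5)·R2: [0, 0, -82/5, 7/10, 149/10]
R5 ← R5 − (1/5)·R2: [0, 0, 6/5, 32/5, -16/5]
R4 ← R4 − (41/25)·R3: [0, 0, 0, -457/50, 89/50]
R5 ← R5 + (3/25)·R3: [0, 0, 0, 178/25, -56/25]
R5 ← R5 + (356/457)·R4: [0, 0, 0, 0, -390/457]
Echelon form has 5 nonzero rows, so rank(M) = 5.

5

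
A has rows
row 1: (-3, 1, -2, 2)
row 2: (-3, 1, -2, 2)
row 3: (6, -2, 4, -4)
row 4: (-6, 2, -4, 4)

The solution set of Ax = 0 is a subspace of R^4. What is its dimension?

Row reduce to echelon form.
R2 ← R2 − R1: [0, 0, 0, 0]
R3 ← R3 + (2)·R1: [0, 0, 0, 0]
R4 ← R4 − (2)·R1: [0, 0, 0, 0]
1 nonzero row, so rank(A) = 1.
A has 4 columns; by rank–nullity, nullity = 4 − 1 = 3.

3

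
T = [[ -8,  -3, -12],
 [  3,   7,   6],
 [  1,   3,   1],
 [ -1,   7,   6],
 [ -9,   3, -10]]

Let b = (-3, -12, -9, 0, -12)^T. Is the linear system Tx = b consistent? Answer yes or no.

yes

Row reduce the augmented matrix [T | b].
R2 ← R2 + (3/8)·R1: [0, 47/8, 3/2, -105/8]
R3 ← R3 + (1/8)·R1: [0, 21/8, -1/2, -75/8]
R4 ← R4 − (1/8)·R1: [0, 59/8, 15/2, 3/8]
R5 ← R5 − (9/8)·R1: [0, 51/8, 7/2, -69/8]
R3 ← R3 − (21/47)·R2: [0, 0, -55/47, -165/47]
R4 ← R4 − (59/47)·R2: [0, 0, 264/47, 792/47]
R5 ← R5 − (51/47)·R2: [0, 0, 88/47, 264/47]
R4 ← R4 + (24/5)·R3: [0, 0, 0, 0]
R5 ← R5 + (8/5)·R3: [0, 0, 0, 0]
The echelon form has 3 nonzero rows, and every pivot lies in the first 3 columns, so rank(T) = rank([T|b]) = 3.
The system is consistent.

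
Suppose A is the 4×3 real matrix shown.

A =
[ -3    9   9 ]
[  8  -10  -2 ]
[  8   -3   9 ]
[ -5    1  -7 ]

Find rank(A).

Row reduce to echelon form.
R2 ← R2 + (8/3)·R1: [0, 14, 22]
R3 ← R3 + (8/3)·R1: [0, 21, 33]
R4 ← R4 − (5/3)·R1: [0, -14, -22]
R3 ← R3 − (3/2)·R2: [0, 0, 0]
R4 ← R4 + R2: [0, 0, 0]
Echelon form has 2 nonzero rows, so rank(A) = 2.

2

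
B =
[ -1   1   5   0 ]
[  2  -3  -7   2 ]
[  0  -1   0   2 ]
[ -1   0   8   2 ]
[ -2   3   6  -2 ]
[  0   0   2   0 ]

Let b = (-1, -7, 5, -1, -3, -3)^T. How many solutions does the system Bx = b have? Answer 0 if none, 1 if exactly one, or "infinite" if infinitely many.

Row reduce the augmented matrix [B | b].
R2 ← R2 + (2)·R1: [0, -1, 3, 2, -9]
R4 ← R4 − R1: [0, -1, 3, 2, 0]
R5 ← R5 − (2)·R1: [0, 1, -4, -2, -1]
R3 ← R3 − R2: [0, 0, -3, 0, 14]
R4 ← R4 − R2: [0, 0, 0, 0, 9]
R5 ← R5 + R2: [0, 0, -1, 0, -10]
R5 ← R5 − (1/3)·R3: [0, 0, 0, 0, -44/3]
R6 ← R6 + (2/3)·R3: [0, 0, 0, 0, 19/3]
R5 ← R5 + (44/27)·R4: [0, 0, 0, 0, 0]
R6 ← R6 − (19/27)·R4: [0, 0, 0, 0, 0]
The echelon form has 4 nonzero rows; the last pivot sits in the augmented column, so rank(B) = 3 but rank([B|b]) = 4.
Since the ranks differ, the system is inconsistent.
It has no solutions.

0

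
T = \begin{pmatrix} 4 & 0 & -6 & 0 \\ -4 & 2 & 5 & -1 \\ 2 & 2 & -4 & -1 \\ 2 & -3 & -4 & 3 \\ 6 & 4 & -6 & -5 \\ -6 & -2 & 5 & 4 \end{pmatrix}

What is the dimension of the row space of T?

Row reduce to echelon form.
R2 ← R2 + R1: [0, 2, -1, -1]
R3 ← R3 − (1/2)·R1: [0, 2, -1, -1]
R4 ← R4 − (1/2)·R1: [0, -3, -1, 3]
R5 ← R5 − (3/2)·R1: [0, 4, 3, -5]
R6 ← R6 + (3/2)·R1: [0, -2, -4, 4]
R3 ← R3 − R2: [0, 0, 0, 0]
R4 ← R4 + (3/2)·R2: [0, 0, -5/2, 3/2]
R5 ← R5 − (2)·R2: [0, 0, 5, -3]
R6 ← R6 + R2: [0, 0, -5, 3]
Swap R3 ↔ R4
R5 ← R5 + (2)·R3: [0, 0, 0, 0]
R6 ← R6 − (2)·R3: [0, 0, 0, 0]
Echelon form has 3 nonzero rows, so rank(T) = 3.
The row space has dimension equal to the rank: 3.

3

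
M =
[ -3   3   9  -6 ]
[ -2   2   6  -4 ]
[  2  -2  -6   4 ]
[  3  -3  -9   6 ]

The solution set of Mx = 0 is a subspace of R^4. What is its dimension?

Row reduce to echelon form.
R2 ← R2 − (2/3)·R1: [0, 0, 0, 0]
R3 ← R3 + (2/3)·R1: [0, 0, 0, 0]
R4 ← R4 + R1: [0, 0, 0, 0]
1 nonzero row, so rank(M) = 1.
M has 4 columns; by rank–nullity, nullity = 4 − 1 = 3.

3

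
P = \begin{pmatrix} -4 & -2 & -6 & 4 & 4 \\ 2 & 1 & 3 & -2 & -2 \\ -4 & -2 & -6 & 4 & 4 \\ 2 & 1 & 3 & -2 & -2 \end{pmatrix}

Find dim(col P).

Row reduce to echelon form.
R2 ← R2 + (1/2)·R1: [0, 0, 0, 0, 0]
R3 ← R3 − R1: [0, 0, 0, 0, 0]
R4 ← R4 + (1/2)·R1: [0, 0, 0, 0, 0]
Echelon form has 1 nonzero row, so rank(P) = 1.
The column space has dimension equal to the rank: 1.

1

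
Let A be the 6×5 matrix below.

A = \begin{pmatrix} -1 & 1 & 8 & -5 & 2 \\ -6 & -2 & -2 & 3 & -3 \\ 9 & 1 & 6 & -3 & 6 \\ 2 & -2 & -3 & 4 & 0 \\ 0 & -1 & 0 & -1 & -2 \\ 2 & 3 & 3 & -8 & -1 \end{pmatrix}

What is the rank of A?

Row reduce to echelon form.
R2 ← R2 − (6)·R1: [0, -8, -50, 33, -15]
R3 ← R3 + (9)·R1: [0, 10, 78, -48, 24]
R4 ← R4 + (2)·R1: [0, 0, 13, -6, 4]
R6 ← R6 + (2)·R1: [0, 5, 19, -18, 3]
R3 ← R3 + (5/4)·R2: [0, 0, 31/2, -27/4, 21/4]
R5 ← R5 − (1/8)·R2: [0, 0, 25/4, -41/8, -1/8]
R6 ← R6 + (5/8)·R2: [0, 0, -49/4, 21/8, -51/8]
R4 ← R4 − (26/31)·R3: [0, 0, 0, -21/62, -25/62]
R5 ← R5 − (25/62)·R3: [0, 0, 0, -149/62, -139/62]
R6 ← R6 + (49/62)·R3: [0, 0, 0, -84/31, -69/31]
R5 ← R5 − (149/21)·R4: [0, 0, 0, 0, 13/21]
R6 ← R6 − (8)·R4: [0, 0, 0, 0, 1]
R6 ← R6 − (21/13)·R5: [0, 0, 0, 0, 0]
Echelon form has 5 nonzero rows, so rank(A) = 5.

5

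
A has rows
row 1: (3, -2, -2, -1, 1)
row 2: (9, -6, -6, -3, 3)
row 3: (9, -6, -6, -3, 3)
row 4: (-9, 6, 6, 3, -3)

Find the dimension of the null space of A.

Row reduce to echelon form.
R2 ← R2 − (3)·R1: [0, 0, 0, 0, 0]
R3 ← R3 − (3)·R1: [0, 0, 0, 0, 0]
R4 ← R4 + (3)·R1: [0, 0, 0, 0, 0]
1 nonzero row, so rank(A) = 1.
A has 5 columns; by rank–nullity, nullity = 5 − 1 = 4.

4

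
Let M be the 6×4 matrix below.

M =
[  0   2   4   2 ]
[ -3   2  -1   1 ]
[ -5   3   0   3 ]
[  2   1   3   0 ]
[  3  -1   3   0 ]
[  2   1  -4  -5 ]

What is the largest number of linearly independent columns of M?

3

Row reduce to echelon form.
Swap R1 ↔ R2
R3 ← R3 − (5/3)·R1: [0, -1/3, 5/3, 4/3]
R4 ← R4 + (2/3)·R1: [0, 7/3, 7/3, 2/3]
R5 ← R5 + R1: [0, 1, 2, 1]
R6 ← R6 + (2/3)·R1: [0, 7/3, -14/3, -13/3]
R3 ← R3 + (1/6)·R2: [0, 0, 7/3, 5/3]
R4 ← R4 − (7/6)·R2: [0, 0, -7/3, -5/3]
R5 ← R5 − (1/2)·R2: [0, 0, 0, 0]
R6 ← R6 − (7/6)·R2: [0, 0, -28/3, -20/3]
R4 ← R4 + R3: [0, 0, 0, 0]
R6 ← R6 + (4)·R3: [0, 0, 0, 0]
Echelon form has 3 nonzero rows, so rank(M) = 3.
The rank gives the maximum number of linearly independent columns: 3.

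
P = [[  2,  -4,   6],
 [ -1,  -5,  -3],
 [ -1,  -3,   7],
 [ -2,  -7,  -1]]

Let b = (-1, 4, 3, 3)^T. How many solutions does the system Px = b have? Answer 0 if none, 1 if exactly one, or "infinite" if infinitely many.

Row reduce the augmented matrix [P | b].
R2 ← R2 + (1/2)·R1: [0, -7, 0, 7/2]
R3 ← R3 + (1/2)·R1: [0, -5, 10, 5/2]
R4 ← R4 + R1: [0, -11, 5, 2]
R3 ← R3 − (5/7)·R2: [0, 0, 10, 0]
R4 ← R4 − (11/7)·R2: [0, 0, 5, -7/2]
R4 ← R4 − (1/2)·R3: [0, 0, 0, -7/2]
The echelon form has 4 nonzero rows; the last pivot sits in the augmented column, so rank(P) = 3 but rank([P|b]) = 4.
Since the ranks differ, the system is inconsistent.
It has no solutions.

0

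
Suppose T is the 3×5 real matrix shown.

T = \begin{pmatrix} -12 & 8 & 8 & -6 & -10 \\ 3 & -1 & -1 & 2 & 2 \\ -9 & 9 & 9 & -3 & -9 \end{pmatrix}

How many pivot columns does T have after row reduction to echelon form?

Row reduce to echelon form.
R2 ← R2 + (1/4)·R1: [0, 1, 1, 1/2, -1/2]
R3 ← R3 − (3/4)·R1: [0, 3, 3, 3/2, -3/2]
R3 ← R3 − (3)·R2: [0, 0, 0, 0, 0]
Echelon form has 2 nonzero rows, so rank(T) = 2.
Each nonzero row contributes one pivot column: 2 pivot columns.

2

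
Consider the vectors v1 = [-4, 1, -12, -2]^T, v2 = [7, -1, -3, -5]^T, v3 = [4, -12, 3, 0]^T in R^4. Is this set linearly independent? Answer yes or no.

Form the matrix with these vectors as rows and row reduce.
R2 ← R2 + (7/4)·R1: [0, 3/4, -24, -17/2]
R3 ← R3 + R1: [0, -11, -9, -2]
R3 ← R3 + (44/3)·R2: [0, 0, -361, -380/3]
3 nonzero rows, so the 3 vectors span a space of dimension 3.
Since 3 = 3, the vectors are linearly independent.

yes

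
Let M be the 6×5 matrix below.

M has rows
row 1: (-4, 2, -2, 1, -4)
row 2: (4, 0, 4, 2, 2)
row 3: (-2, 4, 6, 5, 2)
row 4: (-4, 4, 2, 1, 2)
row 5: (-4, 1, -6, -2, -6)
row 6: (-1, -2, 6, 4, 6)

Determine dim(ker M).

Row reduce to echelon form.
R2 ← R2 + R1: [0, 2, 2, 3, -2]
R3 ← R3 − (1/2)·R1: [0, 3, 7, 9/2, 4]
R4 ← R4 − R1: [0, 2, 4, 0, 6]
R5 ← R5 − R1: [0, -1, -4, -3, -2]
R6 ← R6 − (1/4)·R1: [0, -5/2, 13/2, 15/4, 7]
R3 ← R3 − (3/2)·R2: [0, 0, 4, 0, 7]
R4 ← R4 − R2: [0, 0, 2, -3, 8]
R5 ← R5 + (1/2)·R2: [0, 0, -3, -3/2, -3]
R6 ← R6 + (5/4)·R2: [0, 0, 9, 15/2, 9/2]
R4 ← R4 − (1/2)·R3: [0, 0, 0, -3, 9/2]
R5 ← R5 + (3/4)·R3: [0, 0, 0, -3/2, 9/4]
R6 ← R6 − (9/4)·R3: [0, 0, 0, 15/2, -45/4]
R5 ← R5 − (1/2)·R4: [0, 0, 0, 0, 0]
R6 ← R6 + (5/2)·R4: [0, 0, 0, 0, 0]
4 nonzero rows, so rank(M) = 4.
M has 5 columns; by rank–nullity, nullity = 5 − 4 = 1.

1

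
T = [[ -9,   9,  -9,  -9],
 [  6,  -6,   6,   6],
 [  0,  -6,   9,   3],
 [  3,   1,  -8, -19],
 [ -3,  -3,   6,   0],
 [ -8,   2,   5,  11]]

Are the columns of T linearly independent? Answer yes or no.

Row reduce T to echelon form.
R2 ← R2 + (2/3)·R1: [0, 0, 0, 0]
R4 ← R4 + (1/3)·R1: [0, 4, -11, -22]
R5 ← R5 − (1/3)·R1: [0, -6, 9, 3]
R6 ← R6 − (8/9)·R1: [0, -6, 13, 19]
Swap R2 ↔ R3
R4 ← R4 + (2/3)·R2: [0, 0, -5, -20]
R5 ← R5 − R2: [0, 0, 0, 0]
R6 ← R6 − R2: [0, 0, 4, 16]
Swap R3 ↔ R4
R6 ← R6 + (4/5)·R3: [0, 0, 0, 0]
3 pivots among 4 columns.
Only 3 < 4 pivot columns, so the columns are linearly dependent.

no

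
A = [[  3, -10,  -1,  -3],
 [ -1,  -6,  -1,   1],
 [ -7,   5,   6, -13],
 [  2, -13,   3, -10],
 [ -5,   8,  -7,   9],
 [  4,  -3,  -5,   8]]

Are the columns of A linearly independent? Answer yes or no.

Row reduce A to echelon form.
R2 ← R2 + (1/3)·R1: [0, -28/3, -4/3, 0]
R3 ← R3 + (7/3)·R1: [0, -55/3, 11/3, -20]
R4 ← R4 − (2/3)·R1: [0, -19/3, 11/3, -8]
R5 ← R5 + (5/3)·R1: [0, -26/3, -26/3, 4]
R6 ← R6 − (4/3)·R1: [0, 31/3, -11/3, 12]
R3 ← R3 − (55/28)·R2: [0, 0, 44/7, -20]
R4 ← R4 − (19/28)·R2: [0, 0, 32/7, -8]
R5 ← R5 − (13/14)·R2: [0, 0, -52/7, 4]
R6 ← R6 + (31/28)·R2: [0, 0, -36/7, 12]
R4 ← R4 − (8/11)·R3: [0, 0, 0, 72/11]
R5 ← R5 + (13/11)·R3: [0, 0, 0, -216/11]
R6 ← R6 + (9/11)·R3: [0, 0, 0, -48/11]
R5 ← R5 + (3)·R4: [0, 0, 0, 0]
R6 ← R6 + (2/3)·R4: [0, 0, 0, 0]
4 pivots among 4 columns.
Every column is a pivot column, so the columns are linearly independent.

yes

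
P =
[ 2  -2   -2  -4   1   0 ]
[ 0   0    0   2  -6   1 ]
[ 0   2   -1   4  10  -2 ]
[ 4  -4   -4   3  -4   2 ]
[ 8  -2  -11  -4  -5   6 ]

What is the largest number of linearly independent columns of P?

Row reduce to echelon form.
R4 ← R4 − (2)·R1: [0, 0, 0, 11, -6, 2]
R5 ← R5 − (4)·R1: [0, 6, -3, 12, -9, 6]
Swap R2 ↔ R3
R5 ← R5 − (3)·R2: [0, 0, 0, 0, -39, 12]
R4 ← R4 − (11/2)·R3: [0, 0, 0, 0, 27, -7/2]
R5 ← R5 + (13/9)·R4: [0, 0, 0, 0, 0, 125/18]
Echelon form has 5 nonzero rows, so rank(P) = 5.
The rank gives the maximum number of linearly independent columns: 5.

5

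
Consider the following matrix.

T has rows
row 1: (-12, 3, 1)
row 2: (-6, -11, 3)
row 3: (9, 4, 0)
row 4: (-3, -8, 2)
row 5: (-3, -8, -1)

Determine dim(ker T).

Row reduce to echelon form.
R2 ← R2 − (1/2)·R1: [0, -25/2, 5/2]
R3 ← R3 + (3/4)·R1: [0, 25/4, 3/4]
R4 ← R4 − (1/4)·R1: [0, -35/4, 7/4]
R5 ← R5 − (1/4)·R1: [0, -35/4, -5/4]
R3 ← R3 + (1/2)·R2: [0, 0, 2]
R4 ← R4 − (7/10)·R2: [0, 0, 0]
R5 ← R5 − (7/10)·R2: [0, 0, -3]
R5 ← R5 + (3/2)·R3: [0, 0, 0]
3 nonzero rows, so rank(T) = 3.
T has 3 columns; by rank–nullity, nullity = 3 − 3 = 0.

0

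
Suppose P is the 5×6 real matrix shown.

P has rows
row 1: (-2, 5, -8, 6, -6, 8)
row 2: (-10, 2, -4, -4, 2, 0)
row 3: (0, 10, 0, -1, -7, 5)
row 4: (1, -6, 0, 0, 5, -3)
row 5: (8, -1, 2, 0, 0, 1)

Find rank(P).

5

Row reduce to echelon form.
R2 ← R2 − (5)·R1: [0, -23, 36, -34, 32, -40]
R4 ← R4 + (1/2)·R1: [0, -7/2, -4, 3, 2, 1]
R5 ← R5 + (4)·R1: [0, 19, -30, 24, -24, 33]
R3 ← R3 + (10/23)·R2: [0, 0, 360/23, -363/23, 159/23, -285/23]
R4 ← R4 − (7/46)·R2: [0, 0, -218/23, 188/23, -66/23, 163/23]
R5 ← R5 + (19/23)·R2: [0, 0, -6/23, -94/23, 56/23, -1/23]
R4 ← R4 + (109/180)·R3: [0, 0, 0, -83/60, 79/60, -5/12]
R5 ← R5 + (1/60)·R3: [0, 0, 0, -87/20, 51/20, -1/4]
R5 ← R5 − (261/83)·R4: [0, 0, 0, 0, -132/83, 88/83]
Echelon form has 5 nonzero rows, so rank(P) = 5.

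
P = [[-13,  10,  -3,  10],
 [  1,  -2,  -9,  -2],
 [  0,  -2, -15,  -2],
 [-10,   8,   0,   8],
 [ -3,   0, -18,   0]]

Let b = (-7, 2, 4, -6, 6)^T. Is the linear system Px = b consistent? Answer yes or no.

Row reduce the augmented matrix [P | b].
R2 ← R2 + (1/13)·R1: [0, -16/13, -120/13, -16/13, 19/13]
R4 ← R4 − (10/13)·R1: [0, 4/13, 30/13, 4/13, -8/13]
R5 ← R5 − (3/13)·R1: [0, -30/13, -225/13, -30/13, 99/13]
R3 ← R3 − (13/8)·R2: [0, 0, 0, 0, 13/8]
R4 ← R4 + (1/4)·R2: [0, 0, 0, 0, -1/4]
R5 ← R5 − (15/8)·R2: [0, 0, 0, 0, 39/8]
R4 ← R4 + (2/13)·R3: [0, 0, 0, 0, 0]
R5 ← R5 − (3)·R3: [0, 0, 0, 0, 0]
The echelon form has 3 nonzero rows; the last pivot sits in the augmented column, so rank(P) = 2 but rank([P|b]) = 3.
Since the ranks differ, the system is inconsistent.

no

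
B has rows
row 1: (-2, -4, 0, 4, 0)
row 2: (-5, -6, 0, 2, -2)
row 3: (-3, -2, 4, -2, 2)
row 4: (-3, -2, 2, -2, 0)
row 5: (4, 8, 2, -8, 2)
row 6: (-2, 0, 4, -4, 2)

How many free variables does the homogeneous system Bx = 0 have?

2

Row reduce to echelon form.
R2 ← R2 − (5/2)·R1: [0, 4, 0, -8, -2]
R3 ← R3 − (3/2)·R1: [0, 4, 4, -8, 2]
R4 ← R4 − (3/2)·R1: [0, 4, 2, -8, 0]
R5 ← R5 + (2)·R1: [0, 0, 2, 0, 2]
R6 ← R6 − R1: [0, 4, 4, -8, 2]
R3 ← R3 − R2: [0, 0, 4, 0, 4]
R4 ← R4 − R2: [0, 0, 2, 0, 2]
R6 ← R6 − R2: [0, 0, 4, 0, 4]
R4 ← R4 − (1/2)·R3: [0, 0, 0, 0, 0]
R5 ← R5 − (1/2)·R3: [0, 0, 0, 0, 0]
R6 ← R6 − R3: [0, 0, 0, 0, 0]
3 nonzero rows, so rank(B) = 3.
B has 5 columns; by rank–nullity, nullity = 5 − 3 = 2.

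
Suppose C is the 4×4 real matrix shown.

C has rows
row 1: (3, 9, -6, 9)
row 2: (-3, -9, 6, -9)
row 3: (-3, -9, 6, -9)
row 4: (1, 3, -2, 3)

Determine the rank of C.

Row reduce to echelon form.
R2 ← R2 + R1: [0, 0, 0, 0]
R3 ← R3 + R1: [0, 0, 0, 0]
R4 ← R4 − (1/3)·R1: [0, 0, 0, 0]
Echelon form has 1 nonzero row, so rank(C) = 1.

1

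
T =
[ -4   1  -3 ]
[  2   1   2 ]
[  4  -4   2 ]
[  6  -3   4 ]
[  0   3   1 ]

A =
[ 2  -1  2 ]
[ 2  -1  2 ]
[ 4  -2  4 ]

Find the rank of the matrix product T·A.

1

First compute TA:
[[-18,   9, -18],
 [ 14,  -7,  14],
 [  8,  -4,   8],
 [ 22, -11,  22],
 [ 10,  -5,  10]]
Now row reduce the product.
R2 ← R2 + (7/9)·R1: [0, 0, 0]
R3 ← R3 + (4/9)·R1: [0, 0, 0]
R4 ← R4 + (11/9)·R1: [0, 0, 0]
R5 ← R5 + (5/9)·R1: [0, 0, 0]
1 nonzero row, so rank(TA) = 1.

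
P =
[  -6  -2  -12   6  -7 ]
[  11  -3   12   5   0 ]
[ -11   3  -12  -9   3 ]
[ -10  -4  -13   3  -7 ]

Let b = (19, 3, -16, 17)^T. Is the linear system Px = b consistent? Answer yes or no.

yes

Row reduce the augmented matrix [P | b].
R2 ← R2 + (11/6)·R1: [0, -20/3, -10, 16, -77/6, 227/6]
R3 ← R3 − (11/6)·R1: [0, 20/3, 10, -20, 95/6, -305/6]
R4 ← R4 − (5/3)·R1: [0, -2/3, 7, -7, 14/3, -44/3]
R3 ← R3 + R2: [0, 0, 0, -4, 3, -13]
R4 ← R4 − (1/10)·R2: [0, 0, 8, -43/5, 119/20, -369/20]
Swap R3 ↔ R4
The echelon form has 4 nonzero rows, and every pivot lies in the first 5 columns, so rank(P) = rank([P|b]) = 4.
The system is consistent.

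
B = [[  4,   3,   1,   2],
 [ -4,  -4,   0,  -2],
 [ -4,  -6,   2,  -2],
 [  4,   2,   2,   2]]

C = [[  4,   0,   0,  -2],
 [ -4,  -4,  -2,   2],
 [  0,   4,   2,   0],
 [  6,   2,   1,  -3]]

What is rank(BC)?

First compute BC:
[[ 16,  -4,  -2,  -8],
 [-12,  12,   6,   6],
 [ -4,  28,  14,   2],
 [ 20,   4,   2, -10]]
Now row reduce the product.
R2 ← R2 + (3/4)·R1: [0, 9, 9/2, 0]
R3 ← R3 + (1/4)·R1: [0, 27, 27/2, 0]
R4 ← R4 − (5/4)·R1: [0, 9, 9/2, 0]
R3 ← R3 − (3)·R2: [0, 0, 0, 0]
R4 ← R4 − R2: [0, 0, 0, 0]
2 nonzero rows, so rank(BC) = 2.

2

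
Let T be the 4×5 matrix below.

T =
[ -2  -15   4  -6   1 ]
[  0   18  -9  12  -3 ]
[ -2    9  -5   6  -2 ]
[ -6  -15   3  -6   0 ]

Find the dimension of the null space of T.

2

Row reduce to echelon form.
R3 ← R3 − R1: [0, 24, -9, 12, -3]
R4 ← R4 − (3)·R1: [0, 30, -9, 12, -3]
R3 ← R3 − (4/3)·R2: [0, 0, 3, -4, 1]
R4 ← R4 − (5/3)·R2: [0, 0, 6, -8, 2]
R4 ← R4 − (2)·R3: [0, 0, 0, 0, 0]
3 nonzero rows, so rank(T) = 3.
T has 5 columns; by rank–nullity, nullity = 5 − 3 = 2.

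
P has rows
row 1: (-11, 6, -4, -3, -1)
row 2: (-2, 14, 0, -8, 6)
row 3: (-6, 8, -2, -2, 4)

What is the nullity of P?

2

Row reduce to echelon form.
R2 ← R2 − (2/11)·R1: [0, 142/11, 8/11, -82/11, 68/11]
R3 ← R3 − (6/11)·R1: [0, 52/11, 2/11, -4/11, 50/11]
R3 ← R3 − (26/71)·R2: [0, 0, -6/71, 168/71, 162/71]
3 nonzero rows, so rank(P) = 3.
P has 5 columns; by rank–nullity, nullity = 5 − 3 = 2.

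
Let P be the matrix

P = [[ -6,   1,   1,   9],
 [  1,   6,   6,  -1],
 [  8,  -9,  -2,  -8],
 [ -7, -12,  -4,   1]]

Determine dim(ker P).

0

Row reduce to echelon form.
R2 ← R2 + (1/6)·R1: [0, 37/6, 37/6, 1/2]
R3 ← R3 + (4/3)·R1: [0, -23/3, -2/3, 4]
R4 ← R4 − (7/6)·R1: [0, -79/6, -31/6, -19/2]
R3 ← R3 + (46/37)·R2: [0, 0, 7, 171/37]
R4 ← R4 + (79/37)·R2: [0, 0, 8, -312/37]
R4 ← R4 − (8/7)·R3: [0, 0, 0, -96/7]
4 nonzero rows, so rank(P) = 4.
P has 4 columns; by rank–nullity, nullity = 4 − 4 = 0.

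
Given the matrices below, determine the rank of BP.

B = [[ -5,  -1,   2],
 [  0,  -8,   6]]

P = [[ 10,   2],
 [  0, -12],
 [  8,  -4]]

First compute BP:
[[-34,  -6],
 [ 48,  72]]
Now row reduce the product.
R2 ← R2 + (24/17)·R1: [0, 1080/17]
2 nonzero rows, so rank(BP) = 2.

2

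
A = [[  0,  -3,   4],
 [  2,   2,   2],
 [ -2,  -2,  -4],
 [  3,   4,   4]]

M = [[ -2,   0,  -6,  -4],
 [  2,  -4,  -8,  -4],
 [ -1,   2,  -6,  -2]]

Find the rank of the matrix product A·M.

3

First compute AM:
[[-10,  20,   0,   4],
 [ -2,  -4, -40, -20],
 [  4,   0,  52,  24],
 [ -2,  -8, -74, -36]]
Now row reduce the product.
R2 ← R2 − (1/5)·R1: [0, -8, -40, -104/5]
R3 ← R3 + (2/5)·R1: [0, 8, 52, 128/5]
R4 ← R4 − (1/5)·R1: [0, -12, -74, -184/5]
R3 ← R3 + R2: [0, 0, 12, 24/5]
R4 ← R4 − (3/2)·R2: [0, 0, -14, -28/5]
R4 ← R4 + (7/6)·R3: [0, 0, 0, 0]
3 nonzero rows, so rank(AM) = 3.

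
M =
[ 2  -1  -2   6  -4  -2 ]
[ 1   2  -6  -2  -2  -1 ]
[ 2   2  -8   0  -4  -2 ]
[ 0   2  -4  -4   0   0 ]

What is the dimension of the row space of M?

2

Row reduce to echelon form.
R2 ← R2 − (1/2)·R1: [0, 5/2, -5, -5, 0, 0]
R3 ← R3 − R1: [0, 3, -6, -6, 0, 0]
R3 ← R3 − (6/5)·R2: [0, 0, 0, 0, 0, 0]
R4 ← R4 − (4/5)·R2: [0, 0, 0, 0, 0, 0]
Echelon form has 2 nonzero rows, so rank(M) = 2.
The row space has dimension equal to the rank: 2.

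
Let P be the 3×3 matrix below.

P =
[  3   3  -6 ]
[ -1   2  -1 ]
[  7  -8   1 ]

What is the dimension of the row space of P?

Row reduce to echelon form.
R2 ← R2 + (1/3)·R1: [0, 3, -3]
R3 ← R3 − (7/3)·R1: [0, -15, 15]
R3 ← R3 + (5)·R2: [0, 0, 0]
Echelon form has 2 nonzero rows, so rank(P) = 2.
The row space has dimension equal to the rank: 2.

2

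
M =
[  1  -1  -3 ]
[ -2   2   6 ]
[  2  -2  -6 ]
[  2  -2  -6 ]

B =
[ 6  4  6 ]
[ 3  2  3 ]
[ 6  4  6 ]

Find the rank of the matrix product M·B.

1

First compute MB:
[[-15, -10, -15],
 [ 30,  20,  30],
 [-30, -20, -30],
 [-30, -20, -30]]
Now row reduce the product.
R2 ← R2 + (2)·R1: [0, 0, 0]
R3 ← R3 − (2)·R1: [0, 0, 0]
R4 ← R4 − (2)·R1: [0, 0, 0]
1 nonzero row, so rank(MB) = 1.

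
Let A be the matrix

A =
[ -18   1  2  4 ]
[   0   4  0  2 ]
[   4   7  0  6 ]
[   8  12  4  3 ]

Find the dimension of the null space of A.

Row reduce to echelon form.
R3 ← R3 + (2/9)·R1: [0, 65/9, 4/9, 62/9]
R4 ← R4 + (4/9)·R1: [0, 112/9, 44/9, 43/9]
R3 ← R3 − (65/36)·R2: [0, 0, 4/9, 59/18]
R4 ← R4 − (28/9)·R2: [0, 0, 44/9, -13/9]
R4 ← R4 − (11)·R3: [0, 0, 0, -75/2]
4 nonzero rows, so rank(A) = 4.
A has 4 columns; by rank–nullity, nullity = 4 − 4 = 0.

0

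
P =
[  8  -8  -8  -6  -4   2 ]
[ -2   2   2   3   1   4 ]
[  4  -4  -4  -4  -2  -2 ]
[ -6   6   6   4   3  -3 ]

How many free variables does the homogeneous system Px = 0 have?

Row reduce to echelon form.
R2 ← R2 + (1/4)·R1: [0, 0, 0, 3/2, 0, 9/2]
R3 ← R3 − (1/2)·R1: [0, 0, 0, -1, 0, -3]
R4 ← R4 + (3/4)·R1: [0, 0, 0, -1/2, 0, -3/2]
R3 ← R3 + (2/3)·R2: [0, 0, 0, 0, 0, 0]
R4 ← R4 + (1/3)·R2: [0, 0, 0, 0, 0, 0]
2 nonzero rows, so rank(P) = 2.
P has 6 columns; by rank–nullity, nullity = 6 − 2 = 4.

4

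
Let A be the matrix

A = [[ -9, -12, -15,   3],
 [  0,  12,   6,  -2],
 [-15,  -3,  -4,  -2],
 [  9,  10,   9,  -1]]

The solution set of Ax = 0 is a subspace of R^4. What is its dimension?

Row reduce to echelon form.
R3 ← R3 − (5/3)·R1: [0, 17, 21, -7]
R4 ← R4 + R1: [0, -2, -6, 2]
R3 ← R3 − (17/12)·R2: [0, 0, 25/2, -25/6]
R4 ← R4 + (1/6)·R2: [0, 0, -5, 5/3]
R4 ← R4 + (2/5)·R3: [0, 0, 0, 0]
3 nonzero rows, so rank(A) = 3.
A has 4 columns; by rank–nullity, nullity = 4 − 3 = 1.

1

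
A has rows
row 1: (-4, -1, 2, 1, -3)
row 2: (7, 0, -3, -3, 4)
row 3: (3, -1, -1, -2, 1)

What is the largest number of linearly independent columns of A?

Row reduce to echelon form.
R2 ← R2 + (7/4)·R1: [0, -7/4, 1/2, -5/4, -5/4]
R3 ← R3 + (3/4)·R1: [0, -7/4, 1/2, -5/4, -5/4]
R3 ← R3 − R2: [0, 0, 0, 0, 0]
Echelon form has 2 nonzero rows, so rank(A) = 2.
The rank gives the maximum number of linearly independent columns: 2.

2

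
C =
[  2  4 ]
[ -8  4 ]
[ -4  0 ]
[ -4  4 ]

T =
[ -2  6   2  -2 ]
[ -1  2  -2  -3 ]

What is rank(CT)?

First compute CT:
[[ -8,  20,  -4, -16],
 [ 12, -40, -24,   4],
 [  8, -24,  -8,   8],
 [  4, -16, -16,  -4]]
Now row reduce the product.
R2 ← R2 + (3/2)·R1: [0, -10, -30, -20]
R3 ← R3 + R1: [0, -4, -12, -8]
R4 ← R4 + (1/2)·R1: [0, -6, -18, -12]
R3 ← R3 − (2/5)·R2: [0, 0, 0, 0]
R4 ← R4 − (3/5)·R2: [0, 0, 0, 0]
2 nonzero rows, so rank(CT) = 2.

2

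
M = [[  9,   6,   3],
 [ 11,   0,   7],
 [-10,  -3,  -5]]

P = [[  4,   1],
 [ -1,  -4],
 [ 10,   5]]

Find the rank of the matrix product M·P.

2

First compute MP:
[[ 60,   0],
 [114,  46],
 [-87, -23]]
Now row reduce the product.
R2 ← R2 − (19/10)·R1: [0, 46]
R3 ← R3 + (29/20)·R1: [0, -23]
R3 ← R3 + (1/2)·R2: [0, 0]
2 nonzero rows, so rank(MP) = 2.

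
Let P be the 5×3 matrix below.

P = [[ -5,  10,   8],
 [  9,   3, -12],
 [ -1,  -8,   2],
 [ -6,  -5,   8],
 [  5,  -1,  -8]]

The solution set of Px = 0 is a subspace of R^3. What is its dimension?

Row reduce to echelon form.
R2 ← R2 + (9/5)·R1: [0, 21, 12/5]
R3 ← R3 − (1/5)·R1: [0, -10, 2/5]
R4 ← R4 − (6/5)·R1: [0, -17, -8/5]
R5 ← R5 + R1: [0, 9, 0]
R3 ← R3 + (10/21)·R2: [0, 0, 54/35]
R4 ← R4 + (17/21)·R2: [0, 0, 12/35]
R5 ← R5 − (3/7)·R2: [0, 0, -36/35]
R4 ← R4 − (2/9)·R3: [0, 0, 0]
R5 ← R5 + (2/3)·R3: [0, 0, 0]
3 nonzero rows, so rank(P) = 3.
P has 3 columns; by rank–nullity, nullity = 3 − 3 = 0.

0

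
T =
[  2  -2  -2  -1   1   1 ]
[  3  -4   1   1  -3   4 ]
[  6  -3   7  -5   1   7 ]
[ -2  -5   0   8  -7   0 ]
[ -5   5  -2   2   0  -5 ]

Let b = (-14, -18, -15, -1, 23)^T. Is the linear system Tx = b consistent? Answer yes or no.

yes

Row reduce the augmented matrix [T | b].
R2 ← R2 − (3/2)·R1: [0, -1, 4, 5/2, -9/2, 5/2, 3]
R3 ← R3 − (3)·R1: [0, 3, 13, -2, -2, 4, 27]
R4 ← R4 + R1: [0, -7, -2, 7, -6, 1, -15]
R5 ← R5 + (5/2)·R1: [0, 0, -7, -1/2, 5/2, -5/2, -12]
R3 ← R3 + (3)·R2: [0, 0, 25, 11/2, -31/2, 23/2, 36]
R4 ← R4 − (7)·R2: [0, 0, -30, -21/2, 51/2, -33/2, -36]
R4 ← R4 + (6/5)·R3: [0, 0, 0, -39/10, 69/10, -27/10, 36/5]
R5 ← R5 + (7/25)·R3: [0, 0, 0, 26/25, -46/25, 18/25, -48/25]
R5 ← R5 + (4/15)·R4: [0, 0, 0, 0, 0, 0, 0]
The echelon form has 4 nonzero rows, and every pivot lies in the first 6 columns, so rank(T) = rank([T|b]) = 4.
The system is consistent.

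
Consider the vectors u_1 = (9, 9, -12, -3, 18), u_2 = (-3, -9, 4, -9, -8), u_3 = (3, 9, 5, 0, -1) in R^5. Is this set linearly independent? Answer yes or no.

yes

Form the matrix with these vectors as rows and row reduce.
R2 ← R2 + (1/3)·R1: [0, -6, 0, -10, -2]
R3 ← R3 − (1/3)·R1: [0, 6, 9, 1, -7]
R3 ← R3 + R2: [0, 0, 9, -9, -9]
3 nonzero rows, so the 3 vectors span a space of dimension 3.
Since 3 = 3, the vectors are linearly independent.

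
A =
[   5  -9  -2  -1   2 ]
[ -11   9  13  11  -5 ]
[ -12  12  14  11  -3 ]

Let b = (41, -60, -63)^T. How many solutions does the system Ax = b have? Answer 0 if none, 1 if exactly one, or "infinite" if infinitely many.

Row reduce the augmented matrix [A | b].
R2 ← R2 + (11/5)·R1: [0, -54/5, 43/5, 44/5, -3/5, 151/5]
R3 ← R3 + (12/5)·R1: [0, -48/5, 46/5, 43/5, 9/5, 177/5]
R3 ← R3 − (8/9)·R2: [0, 0, 14/9, 7/9, 7/3, 77/9]
The echelon form has 3 nonzero rows, and every pivot lies in the first 5 columns, so rank(A) = rank([A|b]) = 3.
The system is consistent.
rank = 3 < 5 unknowns, so there are infinitely many solutions.

infinite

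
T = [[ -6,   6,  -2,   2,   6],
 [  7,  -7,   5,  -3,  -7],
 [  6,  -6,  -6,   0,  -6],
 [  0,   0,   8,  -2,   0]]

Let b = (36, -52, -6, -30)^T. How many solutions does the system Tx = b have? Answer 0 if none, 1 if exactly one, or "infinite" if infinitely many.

infinite

Row reduce the augmented matrix [T | b].
R2 ← R2 + (7/6)·R1: [0, 0, 8/3, -2/3, 0, -10]
R3 ← R3 + R1: [0, 0, -8, 2, 0, 30]
R3 ← R3 + (3)·R2: [0, 0, 0, 0, 0, 0]
R4 ← R4 − (3)·R2: [0, 0, 0, 0, 0, 0]
The echelon form has 2 nonzero rows, and every pivot lies in the first 5 columns, so rank(T) = rank([T|b]) = 2.
The system is consistent.
rank = 2 < 5 unknowns, so there are infinitely many solutions.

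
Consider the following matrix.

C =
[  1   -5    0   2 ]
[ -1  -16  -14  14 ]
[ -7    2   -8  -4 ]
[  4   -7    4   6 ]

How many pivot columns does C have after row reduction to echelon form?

4

Row reduce to echelon form.
R2 ← R2 + R1: [0, -21, -14, 16]
R3 ← R3 + (7)·R1: [0, -33, -8, 10]
R4 ← R4 − (4)·R1: [0, 13, 4, -2]
R3 ← R3 − (11/7)·R2: [0, 0, 14, -106/7]
R4 ← R4 + (13/21)·R2: [0, 0, -14/3, 166/21]
R4 ← R4 + (1/3)·R3: [0, 0, 0, 20/7]
Echelon form has 4 nonzero rows, so rank(C) = 4.
Each nonzero row contributes one pivot column: 4 pivot columns.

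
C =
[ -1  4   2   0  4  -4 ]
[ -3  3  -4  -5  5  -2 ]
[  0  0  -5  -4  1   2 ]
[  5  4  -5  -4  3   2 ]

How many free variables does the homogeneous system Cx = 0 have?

3

Row reduce to echelon form.
R2 ← R2 − (3)·R1: [0, -9, -10, -5, -7, 10]
R4 ← R4 + (5)·R1: [0, 24, 5, -4, 23, -18]
R4 ← R4 + (8/3)·R2: [0, 0, -65/3, -52/3, 13/3, 26/3]
R4 ← R4 − (13/3)·R3: [0, 0, 0, 0, 0, 0]
3 nonzero rows, so rank(C) = 3.
C has 6 columns; by rank–nullity, nullity = 6 − 3 = 3.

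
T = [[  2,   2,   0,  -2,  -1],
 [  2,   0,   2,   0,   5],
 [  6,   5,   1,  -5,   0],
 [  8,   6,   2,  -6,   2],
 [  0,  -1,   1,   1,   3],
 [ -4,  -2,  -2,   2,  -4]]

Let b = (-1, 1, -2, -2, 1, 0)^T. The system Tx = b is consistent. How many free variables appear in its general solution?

Row reduce the augmented matrix [T | b].
R2 ← R2 − R1: [0, -2, 2, 2, 6, 2]
R3 ← R3 − (3)·R1: [0, -1, 1, 1, 3, 1]
R4 ← R4 − (4)·R1: [0, -2, 2, 2, 6, 2]
R6 ← R6 + (2)·R1: [0, 2, -2, -2, -6, -2]
R3 ← R3 − (1/2)·R2: [0, 0, 0, 0, 0, 0]
R4 ← R4 − R2: [0, 0, 0, 0, 0, 0]
R5 ← R5 − (1/2)·R2: [0, 0, 0, 0, 0, 0]
R6 ← R6 + R2: [0, 0, 0, 0, 0, 0]
The echelon form has 2 nonzero rows, and every pivot lies in the first 5 columns, so rank(T) = rank([T|b]) = 2.
The system is consistent.
Free variables = (unknowns) − (rank) = 5 − 2 = 3.

3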